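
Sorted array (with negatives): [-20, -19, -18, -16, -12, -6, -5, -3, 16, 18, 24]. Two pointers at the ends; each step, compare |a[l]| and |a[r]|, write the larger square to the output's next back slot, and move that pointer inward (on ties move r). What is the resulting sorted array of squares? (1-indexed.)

l=1 r=11: |-20|<=|24| out[11]=576, r--
l=1 r=10: |-20|>|18| out[10]=400, l++
l=2 r=10: |-19|>|18| out[9]=361, l++
l=3 r=10: |-18|<=|18| out[8]=324, r--
l=3 r=9: |-18|>|16| out[7]=324, l++
l=4 r=9: |-16|<=|16| out[6]=256, r--
l=4 r=8: |-16|>|-3| out[5]=256, l++
l=5 r=8: |-12|>|-3| out[4]=144, l++
l=6 r=8: |-6|>|-3| out[3]=36, l++
l=7 r=8: |-5|>|-3| out[2]=25, l++
l=8 r=8: |-3|<=|-3| out[1]=9, r--

[9, 25, 36, 144, 256, 256, 324, 324, 361, 400, 576]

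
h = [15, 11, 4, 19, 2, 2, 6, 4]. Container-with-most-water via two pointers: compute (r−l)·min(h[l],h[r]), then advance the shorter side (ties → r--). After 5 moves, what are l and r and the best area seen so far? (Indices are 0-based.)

[0,7] min(15,4)*7=28 best=28 * → r--
[0,6] min(15,6)*6=36 best=36 * → r--
[0,5] min(15,2)*5=10 best=36 → r--
[0,4] min(15,2)*4=8 best=36 → r--
[0,3] min(15,19)*3=45 best=45 * → l++

l=1, r=3, best area=45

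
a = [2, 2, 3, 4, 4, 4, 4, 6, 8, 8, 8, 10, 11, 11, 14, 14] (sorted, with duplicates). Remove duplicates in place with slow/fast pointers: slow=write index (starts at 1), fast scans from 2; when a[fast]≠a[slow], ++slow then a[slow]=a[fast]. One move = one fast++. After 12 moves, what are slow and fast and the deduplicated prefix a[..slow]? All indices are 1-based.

slow=1 fast=2: a[fast]=2=a[slow] dup, fast++
slow=1 fast=3: a[fast]=3≠a[slow]=2 write a[2]=3, slow++,fast++
slow=2 fast=4: a[fast]=4≠a[slow]=3 write a[3]=4, slow++,fast++
slow=3 fast=5: a[fast]=4=a[slow] dup, fast++
slow=3 fast=6: a[fast]=4=a[slow] dup, fast++
slow=3 fast=7: a[fast]=4=a[slow] dup, fast++
slow=3 fast=8: a[fast]=6≠a[slow]=4 write a[4]=6, slow++,fast++
slow=4 fast=9: a[fast]=8≠a[slow]=6 write a[5]=8, slow++,fast++
slow=5 fast=10: a[fast]=8=a[slow] dup, fast++
slow=5 fast=11: a[fast]=8=a[slow] dup, fast++
slow=5 fast=12: a[fast]=10≠a[slow]=8 write a[6]=10, slow++,fast++
slow=6 fast=13: a[fast]=11≠a[slow]=10 write a[7]=11, slow++,fast++

slow=7, fast=14, prefix=[2, 3, 4, 6, 8, 10, 11]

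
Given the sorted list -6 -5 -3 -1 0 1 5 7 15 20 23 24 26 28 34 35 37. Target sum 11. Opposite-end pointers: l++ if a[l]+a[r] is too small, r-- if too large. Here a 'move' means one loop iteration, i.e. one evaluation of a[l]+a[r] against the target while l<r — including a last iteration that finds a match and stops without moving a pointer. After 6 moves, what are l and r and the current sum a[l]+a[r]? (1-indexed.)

l=1 r=17: -6+37=31 >11, r--
l=1 r=16: -6+35=29 >11, r--
l=1 r=15: -6+34=28 >11, r--
l=1 r=14: -6+28=22 >11, r--
l=1 r=13: -6+26=20 >11, r--
l=1 r=12: -6+24=18 >11, r--

l=1, r=11, sum=17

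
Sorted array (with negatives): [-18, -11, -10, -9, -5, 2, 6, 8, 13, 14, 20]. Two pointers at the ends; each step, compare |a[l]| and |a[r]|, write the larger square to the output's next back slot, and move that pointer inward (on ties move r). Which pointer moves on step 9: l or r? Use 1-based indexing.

l=1 r=11: |-18|<=|20| out[11]=400, r--
l=1 r=10: |-18|>|14| out[10]=324, l++
l=2 r=10: |-11|<=|14| out[9]=196, r--
l=2 r=9: |-11|<=|13| out[8]=169, r--
l=2 r=8: |-11|>|8| out[7]=121, l++
l=3 r=8: |-10|>|8| out[6]=100, l++
l=4 r=8: |-9|>|8| out[5]=81, l++
l=5 r=8: |-5|<=|8| out[4]=64, r--
l=5 r=7: |-5|<=|6| out[3]=36, r--

r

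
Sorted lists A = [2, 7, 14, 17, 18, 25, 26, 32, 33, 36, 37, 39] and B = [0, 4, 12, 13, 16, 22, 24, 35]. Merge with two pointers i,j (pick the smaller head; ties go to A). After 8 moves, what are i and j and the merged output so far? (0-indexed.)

i=0 j=0: A[i]=2>B[j]=0 take 0, j++
i=0 j=1: A[i]=2<=B[j]=4 take 2, i++
i=1 j=1: A[i]=7>B[j]=4 take 4, j++
i=1 j=2: A[i]=7<=B[j]=12 take 7, i++
i=2 j=2: A[i]=14>B[j]=12 take 12, j++
i=2 j=3: A[i]=14>B[j]=13 take 13, j++
i=2 j=4: A[i]=14<=B[j]=16 take 14, i++
i=3 j=4: A[i]=17>B[j]=16 take 16, j++

i=3, j=5, merged so far=[0, 2, 4, 7, 12, 13, 14, 16]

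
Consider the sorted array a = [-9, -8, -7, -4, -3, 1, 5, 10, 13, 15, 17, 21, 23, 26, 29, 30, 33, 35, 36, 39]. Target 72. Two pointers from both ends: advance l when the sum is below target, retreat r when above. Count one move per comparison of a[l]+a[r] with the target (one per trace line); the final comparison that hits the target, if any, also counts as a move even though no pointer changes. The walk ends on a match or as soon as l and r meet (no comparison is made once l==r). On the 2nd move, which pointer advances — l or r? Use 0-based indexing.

l

l=0 r=19: -9+39=30 <72, l++
l=1 r=19: -8+39=31 <72, l++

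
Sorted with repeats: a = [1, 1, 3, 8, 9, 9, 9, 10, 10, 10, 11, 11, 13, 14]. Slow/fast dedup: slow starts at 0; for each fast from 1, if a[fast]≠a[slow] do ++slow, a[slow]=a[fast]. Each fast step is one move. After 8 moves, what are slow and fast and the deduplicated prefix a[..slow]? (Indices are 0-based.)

slow=0 fast=1: a[fast]=1=a[slow] dup, fast++
slow=0 fast=2: a[fast]=3≠a[slow]=1 write a[1]=3, slow++,fast++
slow=1 fast=3: a[fast]=8≠a[slow]=3 write a[2]=8, slow++,fast++
slow=2 fast=4: a[fast]=9≠a[slow]=8 write a[3]=9, slow++,fast++
slow=3 fast=5: a[fast]=9=a[slow] dup, fast++
slow=3 fast=6: a[fast]=9=a[slow] dup, fast++
slow=3 fast=7: a[fast]=10≠a[slow]=9 write a[4]=10, slow++,fast++
slow=4 fast=8: a[fast]=10=a[slow] dup, fast++

slow=4, fast=9, prefix=[1, 3, 8, 9, 10]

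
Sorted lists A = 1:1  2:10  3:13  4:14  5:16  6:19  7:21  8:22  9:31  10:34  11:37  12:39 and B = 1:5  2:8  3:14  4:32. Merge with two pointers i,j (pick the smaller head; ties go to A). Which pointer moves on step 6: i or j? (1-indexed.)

i

i=1 j=1: A[i]=1<=B[j]=5 take 1, i++
i=2 j=1: A[i]=10>B[j]=5 take 5, j++
i=2 j=2: A[i]=10>B[j]=8 take 8, j++
i=2 j=3: A[i]=10<=B[j]=14 take 10, i++
i=3 j=3: A[i]=13<=B[j]=14 take 13, i++
i=4 j=3: A[i]=14<=B[j]=14 take 14, i++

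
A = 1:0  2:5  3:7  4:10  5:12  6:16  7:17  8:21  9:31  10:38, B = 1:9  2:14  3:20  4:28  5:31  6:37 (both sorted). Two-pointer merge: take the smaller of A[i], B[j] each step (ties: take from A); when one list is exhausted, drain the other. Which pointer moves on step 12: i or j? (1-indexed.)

[i=1,j=1] A[i]=0<=B[j]=9 take 0 → i++
[i=2,j=1] A[i]=5<=B[j]=9 take 5 → i++
[i=3,j=1] A[i]=7<=B[j]=9 take 7 → i++
[i=4,j=1] A[i]=10>B[j]=9 take 9 → j++
[i=4,j=2] A[i]=10<=B[j]=14 take 10 → i++
[i=5,j=2] A[i]=12<=B[j]=14 take 12 → i++
[i=6,j=2] A[i]=16>B[j]=14 take 14 → j++
[i=6,j=3] A[i]=16<=B[j]=20 take 16 → i++
[i=7,j=3] A[i]=17<=B[j]=20 take 17 → i++
[i=8,j=3] A[i]=21>B[j]=20 take 20 → j++
[i=8,j=4] A[i]=21<=B[j]=28 take 21 → i++
[i=9,j=4] A[i]=31>B[j]=28 take 28 → j++

j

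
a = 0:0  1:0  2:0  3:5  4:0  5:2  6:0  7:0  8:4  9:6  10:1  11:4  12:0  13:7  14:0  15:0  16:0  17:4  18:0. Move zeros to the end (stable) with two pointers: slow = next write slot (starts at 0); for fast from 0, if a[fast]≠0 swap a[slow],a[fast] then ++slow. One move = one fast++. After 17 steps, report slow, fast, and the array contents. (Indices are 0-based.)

slow=7, fast=17, a=[5, 2, 4, 6, 1, 4, 7, 0, 0, 0, 0, 0, 0, 0, 0, 0, 0, 4, 0]

(s=0,f=0) a[fast]=0 → fast++
(s=0,f=1) a[fast]=0 → fast++
(s=0,f=2) a[fast]=0 → fast++
(s=0,f=3) a[fast]=5≠0 swap→a[0]=5 → slow++,fast++
(s=1,f=4) a[fast]=0 → fast++
(s=1,f=5) a[fast]=2≠0 swap→a[1]=2 → slow++,fast++
(s=2,f=6) a[fast]=0 → fast++
(s=2,f=7) a[fast]=0 → fast++
(s=2,f=8) a[fast]=4≠0 swap→a[2]=4 → slow++,fast++
(s=3,f=9) a[fast]=6≠0 swap→a[3]=6 → slow++,fast++
(s=4,f=10) a[fast]=1≠0 swap→a[4]=1 → slow++,fast++
(s=5,f=11) a[fast]=4≠0 swap→a[5]=4 → slow++,fast++
(s=6,f=12) a[fast]=0 → fast++
(s=6,f=13) a[fast]=7≠0 swap→a[6]=7 → slow++,fast++
(s=7,f=14) a[fast]=0 → fast++
(s=7,f=15) a[fast]=0 → fast++
(s=7,f=16) a[fast]=0 → fast++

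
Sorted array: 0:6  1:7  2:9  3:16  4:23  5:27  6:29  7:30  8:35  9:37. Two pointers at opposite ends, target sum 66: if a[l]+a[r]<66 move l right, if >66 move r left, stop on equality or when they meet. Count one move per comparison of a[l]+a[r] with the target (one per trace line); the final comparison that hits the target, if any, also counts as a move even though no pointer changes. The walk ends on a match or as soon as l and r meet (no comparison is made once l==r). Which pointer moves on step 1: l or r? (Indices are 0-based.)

l

[0,9] 6+37=43 <66 → l++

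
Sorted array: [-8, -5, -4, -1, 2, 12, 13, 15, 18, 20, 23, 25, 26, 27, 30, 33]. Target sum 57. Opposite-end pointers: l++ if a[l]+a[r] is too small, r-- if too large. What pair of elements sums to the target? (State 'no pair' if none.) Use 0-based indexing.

l=0 r=15: -8+33=25 <57, l++
l=1 r=15: -5+33=28 <57, l++
l=2 r=15: -4+33=29 <57, l++
l=3 r=15: -1+33=32 <57, l++
l=4 r=15: 2+33=35 <57, l++
l=5 r=15: 12+33=45 <57, l++
l=6 r=15: 13+33=46 <57, l++
l=7 r=15: 15+33=48 <57, l++
l=8 r=15: 18+33=51 <57, l++
l=9 r=15: 20+33=53 <57, l++
l=10 r=15: 23+33=56 <57, l++
l=11 r=15: 25+33=58 >57, r--
l=11 r=14: 25+30=55 <57, l++
l=12 r=14: 26+30=56 <57, l++
l=13 r=14: 27+30=57, found

(27, 30)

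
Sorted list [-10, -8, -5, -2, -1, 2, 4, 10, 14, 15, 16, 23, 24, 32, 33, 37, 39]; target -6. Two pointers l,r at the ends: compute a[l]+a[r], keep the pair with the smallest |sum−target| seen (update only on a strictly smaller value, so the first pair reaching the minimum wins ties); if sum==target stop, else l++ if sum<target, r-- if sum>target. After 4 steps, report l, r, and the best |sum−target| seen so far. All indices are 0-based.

[0,16] -10+39=29 d=35 * → r--
[0,15] -10+37=27 d=33 * → r--
[0,14] -10+33=23 d=29 * → r--
[0,13] -10+32=22 d=28 * → r--

l=0, r=12, best |Δ|=28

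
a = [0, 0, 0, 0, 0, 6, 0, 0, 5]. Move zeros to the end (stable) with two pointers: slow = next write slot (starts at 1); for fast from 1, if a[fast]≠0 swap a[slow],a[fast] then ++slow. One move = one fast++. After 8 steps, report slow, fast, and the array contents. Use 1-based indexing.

slow=2, fast=9, a=[6, 0, 0, 0, 0, 0, 0, 0, 5]

slow=1 fast=1: a[fast]=0, fast++
slow=1 fast=2: a[fast]=0, fast++
slow=1 fast=3: a[fast]=0, fast++
slow=1 fast=4: a[fast]=0, fast++
slow=1 fast=5: a[fast]=0, fast++
slow=1 fast=6: a[fast]=6≠0 swap→a[1]=6, slow++,fast++
slow=2 fast=7: a[fast]=0, fast++
slow=2 fast=8: a[fast]=0, fast++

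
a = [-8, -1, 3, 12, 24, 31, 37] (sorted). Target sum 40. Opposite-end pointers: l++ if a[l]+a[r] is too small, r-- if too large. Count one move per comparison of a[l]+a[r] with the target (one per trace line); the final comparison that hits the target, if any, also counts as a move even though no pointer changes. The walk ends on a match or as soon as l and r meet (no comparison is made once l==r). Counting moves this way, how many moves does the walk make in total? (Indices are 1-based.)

l=1 r=7: -8+37=29 <40, l++
l=2 r=7: -1+37=36 <40, l++
l=3 r=7: 3+37=40, found

3 moves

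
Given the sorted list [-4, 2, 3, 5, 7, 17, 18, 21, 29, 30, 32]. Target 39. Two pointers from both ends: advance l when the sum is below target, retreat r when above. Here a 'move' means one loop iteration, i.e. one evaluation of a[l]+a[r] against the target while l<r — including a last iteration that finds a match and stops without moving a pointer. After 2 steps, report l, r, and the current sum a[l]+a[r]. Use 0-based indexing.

l=2, r=10, sum=35

[0,10] -4+32=28 <39 → l++
[1,10] 2+32=34 <39 → l++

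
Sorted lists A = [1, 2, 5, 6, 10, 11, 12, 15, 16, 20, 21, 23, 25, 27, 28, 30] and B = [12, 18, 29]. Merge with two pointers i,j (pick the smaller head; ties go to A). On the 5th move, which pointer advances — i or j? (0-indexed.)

[i=0,j=0] A[i]=1<=B[j]=12 take 1 → i++
[i=1,j=0] A[i]=2<=B[j]=12 take 2 → i++
[i=2,j=0] A[i]=5<=B[j]=12 take 5 → i++
[i=3,j=0] A[i]=6<=B[j]=12 take 6 → i++
[i=4,j=0] A[i]=10<=B[j]=12 take 10 → i++

i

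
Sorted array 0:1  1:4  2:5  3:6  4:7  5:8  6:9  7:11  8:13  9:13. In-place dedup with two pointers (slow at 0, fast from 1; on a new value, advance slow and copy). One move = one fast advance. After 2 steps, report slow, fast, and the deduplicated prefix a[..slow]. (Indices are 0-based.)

slow=0 fast=1: a[fast]=4≠a[slow]=1 write a[1]=4, slow++,fast++
slow=1 fast=2: a[fast]=5≠a[slow]=4 write a[2]=5, slow++,fast++

slow=2, fast=3, prefix=[1, 4, 5]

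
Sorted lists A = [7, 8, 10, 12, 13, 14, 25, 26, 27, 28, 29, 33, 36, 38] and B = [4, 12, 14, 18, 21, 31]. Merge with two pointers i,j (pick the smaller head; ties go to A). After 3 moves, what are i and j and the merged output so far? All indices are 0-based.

i=2, j=1, merged so far=[4, 7, 8]

[i=0,j=0] A[i]=7>B[j]=4 take 4 → j++
[i=0,j=1] A[i]=7<=B[j]=12 take 7 → i++
[i=1,j=1] A[i]=8<=B[j]=12 take 8 → i++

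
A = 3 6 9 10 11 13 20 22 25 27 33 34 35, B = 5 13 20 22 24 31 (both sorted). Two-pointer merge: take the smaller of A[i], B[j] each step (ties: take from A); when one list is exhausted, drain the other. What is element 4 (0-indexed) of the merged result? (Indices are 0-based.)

[i=0,j=0] A[i]=3<=B[j]=5 take 3 → i++
[i=1,j=0] A[i]=6>B[j]=5 take 5 → j++
[i=1,j=1] A[i]=6<=B[j]=13 take 6 → i++
[i=2,j=1] A[i]=9<=B[j]=13 take 9 → i++
[i=3,j=1] A[i]=10<=B[j]=13 take 10 → i++
[i=4,j=1] A[i]=11<=B[j]=13 take 11 → i++
[i=5,j=1] A[i]=13<=B[j]=13 take 13 → i++
[i=6,j=1] A[i]=20>B[j]=13 take 13 → j++
[i=6,j=2] A[i]=20<=B[j]=20 take 20 → i++
[i=7,j=2] A[i]=22>B[j]=20 take 20 → j++
[i=7,j=3] A[i]=22<=B[j]=22 take 22 → i++
[i=8,j=3] A[i]=25>B[j]=22 take 22 → j++
[i=8,j=4] A[i]=25>B[j]=24 take 24 → j++
[i=8,j=5] A[i]=25<=B[j]=31 take 25 → i++
[i=9,j=5] A[i]=27<=B[j]=31 take 27 → i++
[i=10,j=5] A[i]=33>B[j]=31 take 31 → j++
[i=10,j=6] B done, take A[i]=33 → i++
[i=11,j=6] B done, take A[i]=34 → i++
[i=12,j=6] B done, take A[i]=35 → i++

merged[4] = 10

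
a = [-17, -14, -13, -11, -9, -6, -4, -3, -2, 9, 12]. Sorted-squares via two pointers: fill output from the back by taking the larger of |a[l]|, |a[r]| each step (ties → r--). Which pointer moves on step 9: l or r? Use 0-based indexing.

l

l=0 r=10: |-17|>|12| out[10]=289, l++
l=1 r=10: |-14|>|12| out[9]=196, l++
l=2 r=10: |-13|>|12| out[8]=169, l++
l=3 r=10: |-11|<=|12| out[7]=144, r--
l=3 r=9: |-11|>|9| out[6]=121, l++
l=4 r=9: |-9|<=|9| out[5]=81, r--
l=4 r=8: |-9|>|-2| out[4]=81, l++
l=5 r=8: |-6|>|-2| out[3]=36, l++
l=6 r=8: |-4|>|-2| out[2]=16, l++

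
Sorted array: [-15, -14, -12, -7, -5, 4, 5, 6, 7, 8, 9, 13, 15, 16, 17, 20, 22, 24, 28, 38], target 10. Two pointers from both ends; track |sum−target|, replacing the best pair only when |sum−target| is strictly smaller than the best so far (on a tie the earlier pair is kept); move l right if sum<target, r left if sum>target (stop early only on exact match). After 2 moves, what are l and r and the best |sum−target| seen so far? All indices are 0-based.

l=0, r=17, best |Δ|=3

[0,19] -15+38=23 d=13 * → r--
[0,18] -15+28=13 d=3 * → r--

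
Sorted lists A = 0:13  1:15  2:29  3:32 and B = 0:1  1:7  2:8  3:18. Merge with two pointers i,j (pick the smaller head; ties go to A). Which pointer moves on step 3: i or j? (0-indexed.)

[i=0,j=0] A[i]=13>B[j]=1 take 1 → j++
[i=0,j=1] A[i]=13>B[j]=7 take 7 → j++
[i=0,j=2] A[i]=13>B[j]=8 take 8 → j++

j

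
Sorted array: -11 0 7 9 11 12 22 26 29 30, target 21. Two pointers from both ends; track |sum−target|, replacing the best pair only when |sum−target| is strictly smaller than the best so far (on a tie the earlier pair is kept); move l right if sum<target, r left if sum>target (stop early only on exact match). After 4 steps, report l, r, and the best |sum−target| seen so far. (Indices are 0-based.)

l=1, r=6, best |Δ|=2

[0,9] -11+30=19 d=2 * → l++
[1,9] 0+30=30 d=9 → r--
[1,8] 0+29=29 d=8 → r--
[1,7] 0+26=26 d=5 → r--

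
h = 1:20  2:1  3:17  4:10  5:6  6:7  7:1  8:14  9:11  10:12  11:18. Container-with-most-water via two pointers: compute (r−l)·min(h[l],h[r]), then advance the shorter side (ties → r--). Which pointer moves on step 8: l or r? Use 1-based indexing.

l=1 r=11: min(20,18)*10=180 best=180 *, r--
l=1 r=10: min(20,12)*9=108 best=180, r--
l=1 r=9: min(20,11)*8=88 best=180, r--
l=1 r=8: min(20,14)*7=98 best=180, r--
l=1 r=7: min(20,1)*6=6 best=180, r--
l=1 r=6: min(20,7)*5=35 best=180, r--
l=1 r=5: min(20,6)*4=24 best=180, r--
l=1 r=4: min(20,10)*3=30 best=180, r--

r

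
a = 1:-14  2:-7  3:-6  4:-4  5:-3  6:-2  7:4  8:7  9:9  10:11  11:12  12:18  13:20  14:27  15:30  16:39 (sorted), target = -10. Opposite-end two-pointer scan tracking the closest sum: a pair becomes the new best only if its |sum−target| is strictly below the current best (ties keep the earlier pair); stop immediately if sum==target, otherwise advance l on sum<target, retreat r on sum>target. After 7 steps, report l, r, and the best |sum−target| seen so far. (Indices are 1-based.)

[1,16] -14+39=25 d=35 * → r--
[1,15] -14+30=16 d=26 * → r--
[1,14] -14+27=13 d=23 * → r--
[1,13] -14+20=6 d=16 * → r--
[1,12] -14+18=4 d=14 * → r--
[1,11] -14+12=-2 d=8 * → r--
[1,10] -14+11=-3 d=7 * → r--

l=1, r=9, best |Δ|=7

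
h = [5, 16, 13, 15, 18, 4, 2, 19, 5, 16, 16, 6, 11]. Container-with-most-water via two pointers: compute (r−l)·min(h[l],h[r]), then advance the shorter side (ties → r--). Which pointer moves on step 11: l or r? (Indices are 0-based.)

l

[0,12] min(5,11)*12=60 best=60 * → l++
[1,12] min(16,11)*11=121 best=121 * → r--
[1,11] min(16,6)*10=60 best=121 → r--
[1,10] min(16,16)*9=144 best=144 * → r--
[1,9] min(16,16)*8=128 best=144 → r--
[1,8] min(16,5)*7=35 best=144 → r--
[1,7] min(16,19)*6=96 best=144 → l++
[2,7] min(13,19)*5=65 best=144 → l++
[3,7] min(15,19)*4=60 best=144 → l++
[4,7] min(18,19)*3=54 best=144 → l++
[5,7] min(4,19)*2=8 best=144 → l++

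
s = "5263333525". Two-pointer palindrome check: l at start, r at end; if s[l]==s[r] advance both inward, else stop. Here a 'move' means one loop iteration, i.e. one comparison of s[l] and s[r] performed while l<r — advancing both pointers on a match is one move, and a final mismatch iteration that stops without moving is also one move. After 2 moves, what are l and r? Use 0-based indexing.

l=2, r=7

[0,9] '5'=='5' → l++,r--
[1,8] '2'=='2' → l++,r--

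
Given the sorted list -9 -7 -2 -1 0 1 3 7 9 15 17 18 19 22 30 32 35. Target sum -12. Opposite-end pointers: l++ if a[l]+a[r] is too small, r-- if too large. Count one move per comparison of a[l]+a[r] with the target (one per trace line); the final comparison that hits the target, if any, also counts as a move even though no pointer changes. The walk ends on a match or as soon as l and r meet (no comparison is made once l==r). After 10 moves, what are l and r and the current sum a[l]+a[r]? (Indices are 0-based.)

l=0, r=6, sum=-6

[0,16] -9+35=26 >-12 → r--
[0,15] -9+32=23 >-12 → r--
[0,14] -9+30=21 >-12 → r--
[0,13] -9+22=13 >-12 → r--
[0,12] -9+19=10 >-12 → r--
[0,11] -9+18=9 >-12 → r--
[0,10] -9+17=8 >-12 → r--
[0,9] -9+15=6 >-12 → r--
[0,8] -9+9=0 >-12 → r--
[0,7] -9+7=-2 >-12 → r--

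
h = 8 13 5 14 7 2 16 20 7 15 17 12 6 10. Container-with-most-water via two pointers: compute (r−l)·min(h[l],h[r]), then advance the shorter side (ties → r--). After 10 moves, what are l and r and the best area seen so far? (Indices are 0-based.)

l=7, r=10, best area=120

l=0 r=13: min(8,10)*13=104 best=104 *, l++
l=1 r=13: min(13,10)*12=120 best=120 *, r--
l=1 r=12: min(13,6)*11=66 best=120, r--
l=1 r=11: min(13,12)*10=120 best=120, r--
l=1 r=10: min(13,17)*9=117 best=120, l++
l=2 r=10: min(5,17)*8=40 best=120, l++
l=3 r=10: min(14,17)*7=98 best=120, l++
l=4 r=10: min(7,17)*6=42 best=120, l++
l=5 r=10: min(2,17)*5=10 best=120, l++
l=6 r=10: min(16,17)*4=64 best=120, l++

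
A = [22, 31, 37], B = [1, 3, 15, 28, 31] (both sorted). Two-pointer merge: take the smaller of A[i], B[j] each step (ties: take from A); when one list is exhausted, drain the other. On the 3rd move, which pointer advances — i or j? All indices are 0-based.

j

i=0 j=0: A[i]=22>B[j]=1 take 1, j++
i=0 j=1: A[i]=22>B[j]=3 take 3, j++
i=0 j=2: A[i]=22>B[j]=15 take 15, j++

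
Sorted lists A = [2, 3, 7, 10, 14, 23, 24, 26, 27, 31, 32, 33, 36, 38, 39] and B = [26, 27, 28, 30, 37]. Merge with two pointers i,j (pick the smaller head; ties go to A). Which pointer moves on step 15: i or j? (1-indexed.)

[i=1,j=1] A[i]=2<=B[j]=26 take 2 → i++
[i=2,j=1] A[i]=3<=B[j]=26 take 3 → i++
[i=3,j=1] A[i]=7<=B[j]=26 take 7 → i++
[i=4,j=1] A[i]=10<=B[j]=26 take 10 → i++
[i=5,j=1] A[i]=14<=B[j]=26 take 14 → i++
[i=6,j=1] A[i]=23<=B[j]=26 take 23 → i++
[i=7,j=1] A[i]=24<=B[j]=26 take 24 → i++
[i=8,j=1] A[i]=26<=B[j]=26 take 26 → i++
[i=9,j=1] A[i]=27>B[j]=26 take 26 → j++
[i=9,j=2] A[i]=27<=B[j]=27 take 27 → i++
[i=10,j=2] A[i]=31>B[j]=27 take 27 → j++
[i=10,j=3] A[i]=31>B[j]=28 take 28 → j++
[i=10,j=4] A[i]=31>B[j]=30 take 30 → j++
[i=10,j=5] A[i]=31<=B[j]=37 take 31 → i++
[i=11,j=5] A[i]=32<=B[j]=37 take 32 → i++

i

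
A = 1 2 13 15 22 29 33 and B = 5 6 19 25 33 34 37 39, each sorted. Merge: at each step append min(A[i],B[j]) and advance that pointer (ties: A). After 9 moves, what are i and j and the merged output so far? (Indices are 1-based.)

i=6, j=5, merged so far=[1, 2, 5, 6, 13, 15, 19, 22, 25]

i=1 j=1: A[i]=1<=B[j]=5 take 1, i++
i=2 j=1: A[i]=2<=B[j]=5 take 2, i++
i=3 j=1: A[i]=13>B[j]=5 take 5, j++
i=3 j=2: A[i]=13>B[j]=6 take 6, j++
i=3 j=3: A[i]=13<=B[j]=19 take 13, i++
i=4 j=3: A[i]=15<=B[j]=19 take 15, i++
i=5 j=3: A[i]=22>B[j]=19 take 19, j++
i=5 j=4: A[i]=22<=B[j]=25 take 22, i++
i=6 j=4: A[i]=29>B[j]=25 take 25, j++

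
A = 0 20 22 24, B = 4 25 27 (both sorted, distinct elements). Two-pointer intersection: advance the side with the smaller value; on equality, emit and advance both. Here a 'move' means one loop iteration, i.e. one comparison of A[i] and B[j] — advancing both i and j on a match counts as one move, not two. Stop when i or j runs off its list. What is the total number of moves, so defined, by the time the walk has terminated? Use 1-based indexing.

5 moves

[i=1,j=1] 0<4 → i++
[i=2,j=1] 20>4 → j++
[i=2,j=2] 20<25 → i++
[i=3,j=2] 22<25 → i++
[i=4,j=2] 24<25 → i++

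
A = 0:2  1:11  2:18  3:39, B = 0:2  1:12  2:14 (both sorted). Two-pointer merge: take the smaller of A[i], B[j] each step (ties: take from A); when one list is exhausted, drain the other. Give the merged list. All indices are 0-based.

i=0 j=0: A[i]=2<=B[j]=2 take 2, i++
i=1 j=0: A[i]=11>B[j]=2 take 2, j++
i=1 j=1: A[i]=11<=B[j]=12 take 11, i++
i=2 j=1: A[i]=18>B[j]=12 take 12, j++
i=2 j=2: A[i]=18>B[j]=14 take 14, j++
i=2 j=3: B done, take A[i]=18, i++
i=3 j=3: B done, take A[i]=39, i++

[2, 2, 11, 12, 14, 18, 39]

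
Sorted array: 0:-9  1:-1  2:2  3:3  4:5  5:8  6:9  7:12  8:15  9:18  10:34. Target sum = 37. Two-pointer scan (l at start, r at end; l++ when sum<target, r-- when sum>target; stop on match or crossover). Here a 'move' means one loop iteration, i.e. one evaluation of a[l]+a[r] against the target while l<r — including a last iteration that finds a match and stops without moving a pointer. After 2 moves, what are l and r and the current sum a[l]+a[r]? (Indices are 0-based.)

[0,10] -9+34=25 <37 → l++
[1,10] -1+34=33 <37 → l++

l=2, r=10, sum=36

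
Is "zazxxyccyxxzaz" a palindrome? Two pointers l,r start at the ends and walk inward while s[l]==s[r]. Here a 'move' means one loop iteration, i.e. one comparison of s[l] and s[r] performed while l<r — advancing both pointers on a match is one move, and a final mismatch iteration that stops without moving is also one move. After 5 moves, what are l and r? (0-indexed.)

l=0 r=13: 'z'=='z', l++,r--
l=1 r=12: 'a'=='a', l++,r--
l=2 r=11: 'z'=='z', l++,r--
l=3 r=10: 'x'=='x', l++,r--
l=4 r=9: 'x'=='x', l++,r--

l=5, r=8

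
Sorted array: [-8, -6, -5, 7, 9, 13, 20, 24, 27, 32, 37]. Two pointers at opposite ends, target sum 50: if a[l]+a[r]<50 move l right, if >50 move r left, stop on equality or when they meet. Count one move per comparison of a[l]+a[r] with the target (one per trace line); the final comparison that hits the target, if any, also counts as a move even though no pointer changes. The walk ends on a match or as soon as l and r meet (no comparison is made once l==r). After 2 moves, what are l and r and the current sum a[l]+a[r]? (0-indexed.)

l=2, r=10, sum=32

l=0 r=10: -8+37=29 <50, l++
l=1 r=10: -6+37=31 <50, l++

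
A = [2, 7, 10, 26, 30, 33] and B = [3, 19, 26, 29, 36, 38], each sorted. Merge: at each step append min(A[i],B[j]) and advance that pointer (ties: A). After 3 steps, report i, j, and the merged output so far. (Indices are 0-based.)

i=2, j=1, merged so far=[2, 3, 7]

i=0 j=0: A[i]=2<=B[j]=3 take 2, i++
i=1 j=0: A[i]=7>B[j]=3 take 3, j++
i=1 j=1: A[i]=7<=B[j]=19 take 7, i++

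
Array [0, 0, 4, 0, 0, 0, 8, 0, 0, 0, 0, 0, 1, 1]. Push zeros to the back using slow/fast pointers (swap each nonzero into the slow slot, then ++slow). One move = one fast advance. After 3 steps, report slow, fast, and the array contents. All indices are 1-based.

slow=2, fast=4, a=[4, 0, 0, 0, 0, 0, 8, 0, 0, 0, 0, 0, 1, 1]

slow=1 fast=1: a[fast]=0, fast++
slow=1 fast=2: a[fast]=0, fast++
slow=1 fast=3: a[fast]=4≠0 swap→a[1]=4, slow++,fast++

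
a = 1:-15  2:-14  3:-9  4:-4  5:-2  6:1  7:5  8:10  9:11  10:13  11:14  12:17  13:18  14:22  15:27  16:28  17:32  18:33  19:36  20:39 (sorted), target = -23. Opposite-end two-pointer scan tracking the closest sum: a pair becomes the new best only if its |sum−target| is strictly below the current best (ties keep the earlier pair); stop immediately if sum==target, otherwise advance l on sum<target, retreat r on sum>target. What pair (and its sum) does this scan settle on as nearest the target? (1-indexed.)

l=1 r=20: -15+39=24 d=47 *, r--
l=1 r=19: -15+36=21 d=44 *, r--
l=1 r=18: -15+33=18 d=41 *, r--
l=1 r=17: -15+32=17 d=40 *, r--
l=1 r=16: -15+28=13 d=36 *, r--
l=1 r=15: -15+27=12 d=35 *, r--
l=1 r=14: -15+22=7 d=30 *, r--
l=1 r=13: -15+18=3 d=26 *, r--
l=1 r=12: -15+17=2 d=25 *, r--
l=1 r=11: -15+14=-1 d=22 *, r--
l=1 r=10: -15+13=-2 d=21 *, r--
l=1 r=9: -15+11=-4 d=19 *, r--
l=1 r=8: -15+10=-5 d=18 *, r--
l=1 r=7: -15+5=-10 d=13 *, r--
l=1 r=6: -15+1=-14 d=9 *, r--
l=1 r=5: -15+-2=-17 d=6 *, r--
l=1 r=4: -15+-4=-19 d=4 *, r--
l=1 r=3: -15+-9=-24 d=1 *, l++
l=2 r=3: -14+-9=-23 d=0 *, stop

pair (-14, -9) with sum -23 (|Δ|=0)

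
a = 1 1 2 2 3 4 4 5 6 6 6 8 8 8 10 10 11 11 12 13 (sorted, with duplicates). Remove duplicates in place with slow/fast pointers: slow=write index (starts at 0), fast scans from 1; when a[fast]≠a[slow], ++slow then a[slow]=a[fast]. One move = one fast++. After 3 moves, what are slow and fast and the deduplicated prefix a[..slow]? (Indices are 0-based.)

slow=1, fast=4, prefix=[1, 2]

slow=0 fast=1: a[fast]=1=a[slow] dup, fast++
slow=0 fast=2: a[fast]=2≠a[slow]=1 write a[1]=2, slow++,fast++
slow=1 fast=3: a[fast]=2=a[slow] dup, fast++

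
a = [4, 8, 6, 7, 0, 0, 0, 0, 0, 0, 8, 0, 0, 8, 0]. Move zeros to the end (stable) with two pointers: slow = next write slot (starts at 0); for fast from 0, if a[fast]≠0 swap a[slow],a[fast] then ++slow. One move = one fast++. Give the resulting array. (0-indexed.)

[4, 8, 6, 7, 8, 8, 0, 0, 0, 0, 0, 0, 0, 0, 0]

slow=0 fast=0: a[fast]=4≠0 swap→a[0]=4, slow++,fast++
slow=1 fast=1: a[fast]=8≠0 swap→a[1]=8, slow++,fast++
slow=2 fast=2: a[fast]=6≠0 swap→a[2]=6, slow++,fast++
slow=3 fast=3: a[fast]=7≠0 swap→a[3]=7, slow++,fast++
slow=4 fast=4: a[fast]=0, fast++
slow=4 fast=5: a[fast]=0, fast++
slow=4 fast=6: a[fast]=0, fast++
slow=4 fast=7: a[fast]=0, fast++
slow=4 fast=8: a[fast]=0, fast++
slow=4 fast=9: a[fast]=0, fast++
slow=4 fast=10: a[fast]=8≠0 swap→a[4]=8, slow++,fast++
slow=5 fast=11: a[fast]=0, fast++
slow=5 fast=12: a[fast]=0, fast++
slow=5 fast=13: a[fast]=8≠0 swap→a[5]=8, slow++,fast++
slow=6 fast=14: a[fast]=0, fast++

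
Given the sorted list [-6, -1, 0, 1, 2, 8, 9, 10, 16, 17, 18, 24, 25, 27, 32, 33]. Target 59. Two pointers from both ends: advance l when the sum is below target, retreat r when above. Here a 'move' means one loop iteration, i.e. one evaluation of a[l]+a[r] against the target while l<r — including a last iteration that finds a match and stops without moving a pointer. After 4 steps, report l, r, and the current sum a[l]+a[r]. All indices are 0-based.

[0,15] -6+33=27 <59 → l++
[1,15] -1+33=32 <59 → l++
[2,15] 0+33=33 <59 → l++
[3,15] 1+33=34 <59 → l++

l=4, r=15, sum=35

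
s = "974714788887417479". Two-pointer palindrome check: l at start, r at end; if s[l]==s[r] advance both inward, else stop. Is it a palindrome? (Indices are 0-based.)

[0,17] '9'=='9' → l++,r--
[1,16] '7'=='7' → l++,r--
[2,15] '4'=='4' → l++,r--
[3,14] '7'=='7' → l++,r--
[4,13] '1'=='1' → l++,r--
[5,12] '4'=='4' → l++,r--
[6,11] '7'=='7' → l++,r--
[7,10] '8'=='8' → l++,r--
[8,9] '8'=='8' → l++,r--

palindrome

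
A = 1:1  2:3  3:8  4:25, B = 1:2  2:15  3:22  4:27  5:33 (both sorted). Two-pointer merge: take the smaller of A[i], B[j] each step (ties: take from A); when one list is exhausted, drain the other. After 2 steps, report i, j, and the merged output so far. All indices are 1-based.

i=2, j=2, merged so far=[1, 2]

i=1 j=1: A[i]=1<=B[j]=2 take 1, i++
i=2 j=1: A[i]=3>B[j]=2 take 2, j++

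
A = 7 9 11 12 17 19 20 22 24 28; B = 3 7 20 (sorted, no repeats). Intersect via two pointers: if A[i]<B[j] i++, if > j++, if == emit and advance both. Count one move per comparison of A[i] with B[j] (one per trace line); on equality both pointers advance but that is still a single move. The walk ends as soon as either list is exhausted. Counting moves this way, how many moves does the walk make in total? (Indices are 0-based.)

[i=0,j=0] 7>3 → j++
[i=0,j=1] 7==7 emit → i++,j++
[i=1,j=2] 9<20 → i++
[i=2,j=2] 11<20 → i++
[i=3,j=2] 12<20 → i++
[i=4,j=2] 17<20 → i++
[i=5,j=2] 19<20 → i++
[i=6,j=2] 20==20 emit → i++,j++

8 moves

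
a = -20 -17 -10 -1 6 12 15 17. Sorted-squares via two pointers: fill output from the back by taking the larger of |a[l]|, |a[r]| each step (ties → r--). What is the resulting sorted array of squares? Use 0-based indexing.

[1, 36, 100, 144, 225, 289, 289, 400]

[0,7] |-20|>|17| out[7]=400 → l++
[1,7] |-17|<=|17| out[6]=289 → r--
[1,6] |-17|>|15| out[5]=289 → l++
[2,6] |-10|<=|15| out[4]=225 → r--
[2,5] |-10|<=|12| out[3]=144 → r--
[2,4] |-10|>|6| out[2]=100 → l++
[3,4] |-1|<=|6| out[1]=36 → r--
[3,3] |-1|<=|-1| out[0]=1 → r--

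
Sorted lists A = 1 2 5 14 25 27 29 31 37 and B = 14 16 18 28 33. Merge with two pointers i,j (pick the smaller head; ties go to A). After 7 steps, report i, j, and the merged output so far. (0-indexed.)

i=4, j=3, merged so far=[1, 2, 5, 14, 14, 16, 18]

i=0 j=0: A[i]=1<=B[j]=14 take 1, i++
i=1 j=0: A[i]=2<=B[j]=14 take 2, i++
i=2 j=0: A[i]=5<=B[j]=14 take 5, i++
i=3 j=0: A[i]=14<=B[j]=14 take 14, i++
i=4 j=0: A[i]=25>B[j]=14 take 14, j++
i=4 j=1: A[i]=25>B[j]=16 take 16, j++
i=4 j=2: A[i]=25>B[j]=18 take 18, j++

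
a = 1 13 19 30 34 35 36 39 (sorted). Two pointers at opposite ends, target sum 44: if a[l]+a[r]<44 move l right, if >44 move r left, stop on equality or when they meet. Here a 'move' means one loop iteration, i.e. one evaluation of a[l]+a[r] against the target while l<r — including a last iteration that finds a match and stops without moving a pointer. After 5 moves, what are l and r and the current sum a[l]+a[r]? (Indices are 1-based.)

l=1 r=8: 1+39=40 <44, l++
l=2 r=8: 13+39=52 >44, r--
l=2 r=7: 13+36=49 >44, r--
l=2 r=6: 13+35=48 >44, r--
l=2 r=5: 13+34=47 >44, r--

l=2, r=4, sum=43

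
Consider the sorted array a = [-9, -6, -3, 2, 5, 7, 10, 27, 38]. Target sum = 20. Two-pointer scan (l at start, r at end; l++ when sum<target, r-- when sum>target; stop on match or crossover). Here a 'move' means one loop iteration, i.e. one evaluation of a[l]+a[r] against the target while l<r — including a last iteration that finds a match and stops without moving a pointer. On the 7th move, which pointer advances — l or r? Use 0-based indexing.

l

[0,8] -9+38=29 >20 → r--
[0,7] -9+27=18 <20 → l++
[1,7] -6+27=21 >20 → r--
[1,6] -6+10=4 <20 → l++
[2,6] -3+10=7 <20 → l++
[3,6] 2+10=12 <20 → l++
[4,6] 5+10=15 <20 → l++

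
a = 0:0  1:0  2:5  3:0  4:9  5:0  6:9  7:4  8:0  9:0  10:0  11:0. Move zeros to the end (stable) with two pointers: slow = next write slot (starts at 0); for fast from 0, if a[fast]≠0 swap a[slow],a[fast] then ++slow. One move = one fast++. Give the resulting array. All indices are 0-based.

[5, 9, 9, 4, 0, 0, 0, 0, 0, 0, 0, 0]

slow=0 fast=0: a[fast]=0, fast++
slow=0 fast=1: a[fast]=0, fast++
slow=0 fast=2: a[fast]=5≠0 swap→a[0]=5, slow++,fast++
slow=1 fast=3: a[fast]=0, fast++
slow=1 fast=4: a[fast]=9≠0 swap→a[1]=9, slow++,fast++
slow=2 fast=5: a[fast]=0, fast++
slow=2 fast=6: a[fast]=9≠0 swap→a[2]=9, slow++,fast++
slow=3 fast=7: a[fast]=4≠0 swap→a[3]=4, slow++,fast++
slow=4 fast=8: a[fast]=0, fast++
slow=4 fast=9: a[fast]=0, fast++
slow=4 fast=10: a[fast]=0, fast++
slow=4 fast=11: a[fast]=0, fast++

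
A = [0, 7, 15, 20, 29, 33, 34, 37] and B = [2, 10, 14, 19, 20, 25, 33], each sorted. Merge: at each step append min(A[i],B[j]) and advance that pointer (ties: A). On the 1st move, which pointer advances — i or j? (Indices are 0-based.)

i

i=0 j=0: A[i]=0<=B[j]=2 take 0, i++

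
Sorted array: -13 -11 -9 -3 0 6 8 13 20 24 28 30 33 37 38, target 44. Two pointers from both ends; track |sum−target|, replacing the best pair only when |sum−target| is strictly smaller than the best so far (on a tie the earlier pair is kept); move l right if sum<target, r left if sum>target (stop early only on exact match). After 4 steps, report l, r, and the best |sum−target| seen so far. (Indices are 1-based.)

l=1 r=15: -13+38=25 d=19 *, l++
l=2 r=15: -11+38=27 d=17 *, l++
l=3 r=15: -9+38=29 d=15 *, l++
l=4 r=15: -3+38=35 d=9 *, l++

l=5, r=15, best |Δ|=9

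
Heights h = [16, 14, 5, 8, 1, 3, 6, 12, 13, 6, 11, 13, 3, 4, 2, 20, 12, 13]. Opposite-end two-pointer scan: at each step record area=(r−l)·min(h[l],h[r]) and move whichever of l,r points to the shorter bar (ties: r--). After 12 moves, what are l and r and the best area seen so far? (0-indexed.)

l=10, r=15, best area=240

l=0 r=17: min(16,13)*17=221 best=221 *, r--
l=0 r=16: min(16,12)*16=192 best=221, r--
l=0 r=15: min(16,20)*15=240 best=240 *, l++
l=1 r=15: min(14,20)*14=196 best=240, l++
l=2 r=15: min(5,20)*13=65 best=240, l++
l=3 r=15: min(8,20)*12=96 best=240, l++
l=4 r=15: min(1,20)*11=11 best=240, l++
l=5 r=15: min(3,20)*10=30 best=240, l++
l=6 r=15: min(6,20)*9=54 best=240, l++
l=7 r=15: min(12,20)*8=96 best=240, l++
l=8 r=15: min(13,20)*7=91 best=240, l++
l=9 r=15: min(6,20)*6=36 best=240, l++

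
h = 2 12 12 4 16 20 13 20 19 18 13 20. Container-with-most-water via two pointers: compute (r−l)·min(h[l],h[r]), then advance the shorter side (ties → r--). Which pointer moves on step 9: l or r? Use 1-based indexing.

r

[1,12] min(2,20)*11=22 best=22 * → l++
[2,12] min(12,20)*10=120 best=120 * → l++
[3,12] min(12,20)*9=108 best=120 → l++
[4,12] min(4,20)*8=32 best=120 → l++
[5,12] min(16,20)*7=112 best=120 → l++
[6,12] min(20,20)*6=120 best=120 → r--
[6,11] min(20,13)*5=65 best=120 → r--
[6,10] min(20,18)*4=72 best=120 → r--
[6,9] min(20,19)*3=57 best=120 → r--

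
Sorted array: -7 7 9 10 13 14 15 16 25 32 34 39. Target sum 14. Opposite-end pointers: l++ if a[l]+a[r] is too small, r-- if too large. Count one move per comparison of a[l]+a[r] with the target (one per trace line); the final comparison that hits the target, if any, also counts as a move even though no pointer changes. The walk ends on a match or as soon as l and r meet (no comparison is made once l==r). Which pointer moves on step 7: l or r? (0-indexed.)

[0,11] -7+39=32 >14 → r--
[0,10] -7+34=27 >14 → r--
[0,9] -7+32=25 >14 → r--
[0,8] -7+25=18 >14 → r--
[0,7] -7+16=9 <14 → l++
[1,7] 7+16=23 >14 → r--
[1,6] 7+15=22 >14 → r--

r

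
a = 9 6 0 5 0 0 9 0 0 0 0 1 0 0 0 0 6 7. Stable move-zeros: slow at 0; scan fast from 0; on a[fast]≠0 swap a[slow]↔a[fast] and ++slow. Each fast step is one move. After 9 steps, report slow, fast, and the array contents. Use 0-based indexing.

(s=0,f=0) a[fast]=9≠0 swap→a[0]=9 → slow++,fast++
(s=1,f=1) a[fast]=6≠0 swap→a[1]=6 → slow++,fast++
(s=2,f=2) a[fast]=0 → fast++
(s=2,f=3) a[fast]=5≠0 swap→a[2]=5 → slow++,fast++
(s=3,f=4) a[fast]=0 → fast++
(s=3,f=5) a[fast]=0 → fast++
(s=3,f=6) a[fast]=9≠0 swap→a[3]=9 → slow++,fast++
(s=4,f=7) a[fast]=0 → fast++
(s=4,f=8) a[fast]=0 → fast++

slow=4, fast=9, a=[9, 6, 5, 9, 0, 0, 0, 0, 0, 0, 0, 1, 0, 0, 0, 0, 6, 7]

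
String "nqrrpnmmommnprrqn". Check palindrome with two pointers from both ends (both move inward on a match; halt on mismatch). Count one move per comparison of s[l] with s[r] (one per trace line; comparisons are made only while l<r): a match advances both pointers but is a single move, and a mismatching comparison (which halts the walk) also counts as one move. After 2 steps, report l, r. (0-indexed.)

l=2, r=14

l=0 r=16: 'n'=='n', l++,r--
l=1 r=15: 'q'=='q', l++,r--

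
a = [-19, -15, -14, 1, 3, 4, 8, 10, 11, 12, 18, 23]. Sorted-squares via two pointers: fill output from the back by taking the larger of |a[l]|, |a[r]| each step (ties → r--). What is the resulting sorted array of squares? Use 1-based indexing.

[1, 9, 16, 64, 100, 121, 144, 196, 225, 324, 361, 529]

l=1 r=12: |-19|<=|23| out[12]=529, r--
l=1 r=11: |-19|>|18| out[11]=361, l++
l=2 r=11: |-15|<=|18| out[10]=324, r--
l=2 r=10: |-15|>|12| out[9]=225, l++
l=3 r=10: |-14|>|12| out[8]=196, l++
l=4 r=10: |1|<=|12| out[7]=144, r--
l=4 r=9: |1|<=|11| out[6]=121, r--
l=4 r=8: |1|<=|10| out[5]=100, r--
l=4 r=7: |1|<=|8| out[4]=64, r--
l=4 r=6: |1|<=|4| out[3]=16, r--
l=4 r=5: |1|<=|3| out[2]=9, r--
l=4 r=4: |1|<=|1| out[1]=1, r--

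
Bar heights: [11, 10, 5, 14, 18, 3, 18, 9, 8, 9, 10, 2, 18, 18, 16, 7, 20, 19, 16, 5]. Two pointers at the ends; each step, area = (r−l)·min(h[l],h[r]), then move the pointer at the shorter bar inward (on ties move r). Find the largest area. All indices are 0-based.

max area = 234

[0,19] min(11,5)*19=95 best=95 * → r--
[0,18] min(11,16)*18=198 best=198 * → l++
[1,18] min(10,16)*17=170 best=198 → l++
[2,18] min(5,16)*16=80 best=198 → l++
[3,18] min(14,16)*15=210 best=210 * → l++
[4,18] min(18,16)*14=224 best=224 * → r--
[4,17] min(18,19)*13=234 best=234 * → l++
[5,17] min(3,19)*12=36 best=234 → l++
[6,17] min(18,19)*11=198 best=234 → l++
[7,17] min(9,19)*10=90 best=234 → l++
[8,17] min(8,19)*9=72 best=234 → l++
[9,17] min(9,19)*8=72 best=234 → l++
[10,17] min(10,19)*7=70 best=234 → l++
[11,17] min(2,19)*6=12 best=234 → l++
[12,17] min(18,19)*5=90 best=234 → l++
[13,17] min(18,19)*4=72 best=234 → l++
[14,17] min(16,19)*3=48 best=234 → l++
[15,17] min(7,19)*2=14 best=234 → l++
[16,17] min(20,19)*1=19 best=234 → r--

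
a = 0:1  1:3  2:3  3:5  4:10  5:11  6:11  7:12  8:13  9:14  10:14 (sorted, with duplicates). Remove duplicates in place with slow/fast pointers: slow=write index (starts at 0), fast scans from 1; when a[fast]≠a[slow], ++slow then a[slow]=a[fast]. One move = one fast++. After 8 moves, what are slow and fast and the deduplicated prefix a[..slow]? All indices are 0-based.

slow=6, fast=9, prefix=[1, 3, 5, 10, 11, 12, 13]

(s=0,f=1) a[fast]=3≠a[slow]=1 write a[1]=3 → slow++,fast++
(s=1,f=2) a[fast]=3=a[slow] dup → fast++
(s=1,f=3) a[fast]=5≠a[slow]=3 write a[2]=5 → slow++,fast++
(s=2,f=4) a[fast]=10≠a[slow]=5 write a[3]=10 → slow++,fast++
(s=3,f=5) a[fast]=11≠a[slow]=10 write a[4]=11 → slow++,fast++
(s=4,f=6) a[fast]=11=a[slow] dup → fast++
(s=4,f=7) a[fast]=12≠a[slow]=11 write a[5]=12 → slow++,fast++
(s=5,f=8) a[fast]=13≠a[slow]=12 write a[6]=13 → slow++,fast++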